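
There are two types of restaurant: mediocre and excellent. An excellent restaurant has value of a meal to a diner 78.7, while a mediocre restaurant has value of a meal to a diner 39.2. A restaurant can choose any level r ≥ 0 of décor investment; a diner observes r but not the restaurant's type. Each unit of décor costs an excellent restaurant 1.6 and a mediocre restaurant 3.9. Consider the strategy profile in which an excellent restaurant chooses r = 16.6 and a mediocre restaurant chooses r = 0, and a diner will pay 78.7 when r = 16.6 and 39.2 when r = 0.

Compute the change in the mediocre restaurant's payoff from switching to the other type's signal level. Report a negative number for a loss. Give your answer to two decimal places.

Playing r = 0 the mediocre restaurant receives 39.2.
Deviating to r = 16.6 brings payment 78.7 at cost 3.9 × 16.6 = 64.74, netting 13.96.
Gain from deviating: 13.96 − 39.2 = -25.24.
The gain is negative, so the mediocre type's incentive-compatibility constraint is satisfied.

-25.24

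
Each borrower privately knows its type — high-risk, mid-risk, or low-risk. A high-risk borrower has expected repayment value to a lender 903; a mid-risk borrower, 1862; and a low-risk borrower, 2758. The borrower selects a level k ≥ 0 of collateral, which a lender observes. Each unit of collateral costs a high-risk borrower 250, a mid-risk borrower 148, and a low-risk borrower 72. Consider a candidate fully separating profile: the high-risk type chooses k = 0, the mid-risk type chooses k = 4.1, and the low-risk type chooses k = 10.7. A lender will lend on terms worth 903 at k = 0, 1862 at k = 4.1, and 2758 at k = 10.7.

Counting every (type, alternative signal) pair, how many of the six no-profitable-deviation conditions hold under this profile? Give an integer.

6

High-risk (own payoff 903): to k=4.1 gives 1862 − 250×4.1 = 837 → no gain ✓; to k=10.7 gives 2758 − 250×10.7 = 83 → no gain ✓.
Low-risk (own payoff 2758 − 72×10.7 = 1987.6): to k=0 gives 903 → no gain ✓; to k=4.1 gives 1862 − 72×4.1 = 1566.8 → no gain ✓.
Mid-risk (own payoff 1862 − 148×4.1 = 1255.2): to k=0 gives 903 → no gain ✓; to k=10.7 gives 2758 − 148×10.7 = 1174.4 → no gain ✓.
6 of the 6 constraints hold; this profile is a separating equilibrium.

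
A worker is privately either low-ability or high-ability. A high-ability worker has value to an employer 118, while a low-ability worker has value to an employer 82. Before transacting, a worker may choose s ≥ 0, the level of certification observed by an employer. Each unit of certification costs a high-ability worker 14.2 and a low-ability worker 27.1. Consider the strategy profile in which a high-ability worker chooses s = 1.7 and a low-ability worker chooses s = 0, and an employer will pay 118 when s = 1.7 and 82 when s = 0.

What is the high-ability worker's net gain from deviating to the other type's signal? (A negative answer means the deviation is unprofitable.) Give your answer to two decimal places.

Playing s = 1.7 the high-ability worker receives 118 − 14.2 × 1.7 = 93.86.
Deviating to s = 0 yields 82 instead.
Gain from deviating: 82 − 93.86 = -11.86.
The gain is negative, so the high-ability type's incentive-compatibility constraint is satisfied.

-11.86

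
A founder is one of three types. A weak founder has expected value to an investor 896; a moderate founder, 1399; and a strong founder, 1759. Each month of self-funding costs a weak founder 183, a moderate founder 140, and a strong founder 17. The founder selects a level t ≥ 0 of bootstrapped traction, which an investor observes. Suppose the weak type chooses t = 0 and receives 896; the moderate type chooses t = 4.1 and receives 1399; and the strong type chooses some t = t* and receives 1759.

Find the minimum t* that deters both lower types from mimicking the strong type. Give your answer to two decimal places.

6.67

Moderate type (on-path payoff 1399 − 140×4.1 = 825) won't mimic when 825 ≥ 1759 − 140·t*, i.e. t* ≥ 6.67.
Weak type (on-path payoff 896) won't mimic when 896 ≥ 1759 − 183·t*, i.e. t* ≥ 4.72.
Both must hold, so t* = max(4.72, 6.67) = 6.67. The moderate type's constraint binds.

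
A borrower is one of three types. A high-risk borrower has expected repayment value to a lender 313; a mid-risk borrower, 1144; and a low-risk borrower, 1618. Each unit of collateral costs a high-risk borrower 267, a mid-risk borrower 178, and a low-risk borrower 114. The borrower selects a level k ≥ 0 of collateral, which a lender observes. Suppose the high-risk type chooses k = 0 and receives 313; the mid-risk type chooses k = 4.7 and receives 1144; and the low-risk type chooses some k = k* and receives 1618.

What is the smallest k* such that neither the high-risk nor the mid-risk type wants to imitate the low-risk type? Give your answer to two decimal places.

Mid-risk type (on-path payoff 1144 − 178×4.7 = 307.4) won't mimic when 307.4 ≥ 1618 − 178·k*, i.e. k* ≥ 7.36.
High-risk type (on-path payoff 313) won't mimic when 313 ≥ 1618 − 267·k*, i.e. k* ≥ 4.89.
Both must hold, so k* = max(4.89, 7.36) = 7.36. The mid-risk type's constraint binds.

7.36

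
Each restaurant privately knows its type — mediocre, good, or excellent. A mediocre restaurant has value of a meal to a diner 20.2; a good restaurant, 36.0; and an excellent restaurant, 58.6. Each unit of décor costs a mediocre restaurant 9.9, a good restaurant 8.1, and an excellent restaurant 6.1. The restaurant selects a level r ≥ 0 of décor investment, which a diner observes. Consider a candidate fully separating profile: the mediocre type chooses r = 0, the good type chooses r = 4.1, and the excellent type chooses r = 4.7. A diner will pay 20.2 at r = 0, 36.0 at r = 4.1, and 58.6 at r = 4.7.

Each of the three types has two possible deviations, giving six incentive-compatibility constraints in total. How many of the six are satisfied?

4

Excellent (own payoff 58.6 − 6.1×4.7 = 29.93): to r=0 gives 20.2 → no gain ✓; to r=4.1 gives 36.0 − 6.1×4.1 = 10.99 → no gain ✓.
Good (own payoff 36.0 − 8.1×4.1 = 2.79): to r=0 gives 20.2 → profitable ✗; to r=4.7 gives 58.6 − 8.1×4.7 = 20.53 → profitable ✗.
Mediocre (own payoff 20.2): to r=4.1 gives 36.0 − 9.9×4.1 = -4.59 → no gain ✓; to r=4.7 gives 58.6 − 9.9×4.7 = 12.07 → no gain ✓.
4 of the 6 constraints hold; not an equilibrium.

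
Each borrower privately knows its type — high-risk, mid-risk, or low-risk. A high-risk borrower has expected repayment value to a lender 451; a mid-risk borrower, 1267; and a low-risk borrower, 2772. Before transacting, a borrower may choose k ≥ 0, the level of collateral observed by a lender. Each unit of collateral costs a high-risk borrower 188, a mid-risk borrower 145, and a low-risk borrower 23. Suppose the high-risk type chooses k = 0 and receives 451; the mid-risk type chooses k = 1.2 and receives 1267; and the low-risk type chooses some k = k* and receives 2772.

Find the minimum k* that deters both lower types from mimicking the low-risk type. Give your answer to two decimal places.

High-risk type (on-path payoff 451) won't mimic when 451 ≥ 2772 − 188·k*, i.e. k* ≥ 12.35.
Mid-risk type (on-path payoff 1267 − 145×1.2 = 1093) won't mimic when 1093 ≥ 2772 − 145·k*, i.e. k* ≥ 11.58.
Both must hold, so k* = max(12.35, 11.58) = 12.35. The high-risk type's constraint binds.

12.35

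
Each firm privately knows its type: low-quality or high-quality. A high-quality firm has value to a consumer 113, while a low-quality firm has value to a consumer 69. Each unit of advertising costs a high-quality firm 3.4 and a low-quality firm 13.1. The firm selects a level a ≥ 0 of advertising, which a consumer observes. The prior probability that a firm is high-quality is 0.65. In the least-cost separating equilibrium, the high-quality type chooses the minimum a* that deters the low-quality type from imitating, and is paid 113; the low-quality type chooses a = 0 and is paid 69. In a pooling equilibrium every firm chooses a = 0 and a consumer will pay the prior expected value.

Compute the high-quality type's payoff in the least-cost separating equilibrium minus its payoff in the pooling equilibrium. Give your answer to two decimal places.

Least-cost separating signal: a* solves 69 = 113 − 13.1·a*, so a* = (113 − 69)/13.1 ≈ 3.3588.
High-quality type's separating payoff: 113 − 3.4 × a* = 113 − 3.4 × (113 − 69)/13.1 = 113 − 149.6/13.1 ≈ 101.5802.
Pooling payoff: 0.65 × 113 + 0.35 × 69 = 97.6.
Difference: 101.5802 − 97.6 = 3.9802, i.e. 3.98 to two decimal places.
The high-quality type prefers to separate.

3.98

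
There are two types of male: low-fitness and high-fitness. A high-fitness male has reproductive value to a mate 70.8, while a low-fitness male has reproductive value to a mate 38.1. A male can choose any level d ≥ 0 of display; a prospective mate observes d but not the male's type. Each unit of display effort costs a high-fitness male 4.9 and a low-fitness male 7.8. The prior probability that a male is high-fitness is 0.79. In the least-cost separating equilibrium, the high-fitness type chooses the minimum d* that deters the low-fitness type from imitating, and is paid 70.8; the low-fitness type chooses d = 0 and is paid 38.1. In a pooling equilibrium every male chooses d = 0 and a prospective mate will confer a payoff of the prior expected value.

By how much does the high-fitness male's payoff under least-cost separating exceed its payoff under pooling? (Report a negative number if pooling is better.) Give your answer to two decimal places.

Least-cost separating signal: d* solves 38.1 = 70.8 − 7.8·d*, so d* = (70.8 − 38.1)/7.8 ≈ 4.1923.
High-fitness type's separating payoff: 70.8 − 4.9 × d* = 70.8 − 4.9 × (70.8 − 38.1)/7.8 = 70.8 − 160.23/7.8 ≈ 50.2577.
Pooling payoff: 0.79 × 70.8 + 0.21 × 38.1 = 63.933.
Difference: 50.2577 − 63.933 = -13.6753, i.e. -13.68 to two decimal places.
The high-fitness type would prefer the pooling outcome.

-13.68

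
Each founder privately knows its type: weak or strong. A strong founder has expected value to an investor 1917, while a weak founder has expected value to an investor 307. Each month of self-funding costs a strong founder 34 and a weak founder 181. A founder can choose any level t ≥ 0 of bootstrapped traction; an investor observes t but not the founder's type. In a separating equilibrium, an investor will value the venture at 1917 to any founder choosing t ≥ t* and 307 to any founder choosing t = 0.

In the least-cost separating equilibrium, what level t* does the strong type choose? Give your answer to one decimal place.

A weak founder choosing t = 0 receives 307.
Imitating at t* instead would pay 1917 at cost 181·t*, netting 1917 − 181·t*.
Indifference: 307 = 1917 − 181·t*, so t* = (1917 − 307) / 181 ≈ 8.9.
This is the weak type's binding incentive-compatibility constraint; any t ≥ 8.9 sustains separation on that side.

8.9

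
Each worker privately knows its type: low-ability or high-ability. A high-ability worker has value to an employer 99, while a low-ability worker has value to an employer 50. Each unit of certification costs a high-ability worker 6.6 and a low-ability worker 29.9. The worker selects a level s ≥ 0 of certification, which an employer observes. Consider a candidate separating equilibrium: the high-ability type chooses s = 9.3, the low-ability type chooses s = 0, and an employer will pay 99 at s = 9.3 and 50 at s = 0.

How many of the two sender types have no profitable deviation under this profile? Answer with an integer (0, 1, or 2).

High-ability type: signal → 99 − 6.6 × 9.3 = 37.62; deviate to 0 → 50. IC fails (37.62 < 50).
Low-ability type: stay at 0 → 50; mimic → 99 − 29.9 × 9.3 = -179.07. IC holds (50 ≥ -179.07).
1 of 2 constraints hold, so this profile is not an equilibrium.

1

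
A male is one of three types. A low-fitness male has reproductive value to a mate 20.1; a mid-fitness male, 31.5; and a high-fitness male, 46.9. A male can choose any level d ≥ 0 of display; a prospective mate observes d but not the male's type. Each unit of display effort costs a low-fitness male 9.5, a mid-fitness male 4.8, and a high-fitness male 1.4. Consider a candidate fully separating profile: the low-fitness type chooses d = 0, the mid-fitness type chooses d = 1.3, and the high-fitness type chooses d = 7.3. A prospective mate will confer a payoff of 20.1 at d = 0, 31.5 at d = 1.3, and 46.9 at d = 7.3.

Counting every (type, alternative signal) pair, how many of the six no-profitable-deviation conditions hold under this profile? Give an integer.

Mid-fitness (own payoff 31.5 − 4.8×1.3 = 25.26): to d=0 gives 20.1 → no gain ✓; to d=7.3 gives 46.9 − 4.8×7.3 = 11.86 → no gain ✓.
Low-fitness (own payoff 20.1): to d=1.3 gives 31.5 − 9.5×1.3 = 19.15 → no gain ✓; to d=7.3 gives 46.9 − 9.5×7.3 = -22.45 → no gain ✓.
High-fitness (own payoff 46.9 − 1.4×7.3 = 36.68): to d=0 gives 20.1 → no gain ✓; to d=1.3 gives 31.5 − 1.4×1.3 = 29.68 → no gain ✓.
6 of the 6 constraints hold; this profile is a separating equilibrium.

6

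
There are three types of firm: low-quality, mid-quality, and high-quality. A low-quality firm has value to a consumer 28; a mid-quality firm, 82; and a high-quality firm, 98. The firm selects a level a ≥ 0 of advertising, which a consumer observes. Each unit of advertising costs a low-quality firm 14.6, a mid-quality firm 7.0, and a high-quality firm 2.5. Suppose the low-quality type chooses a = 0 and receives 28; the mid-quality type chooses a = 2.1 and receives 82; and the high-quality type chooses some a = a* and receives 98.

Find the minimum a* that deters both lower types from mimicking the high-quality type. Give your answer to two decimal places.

4.79

Low-quality type (on-path payoff 28) won't mimic when 28 ≥ 98 − 14.6·a*, i.e. a* ≥ 4.79.
Mid-quality type (on-path payoff 82 − 7.0×2.1 = 67.3) won't mimic when 67.3 ≥ 98 − 7.0·a*, i.e. a* ≥ 4.39.
Both must hold, so a* = max(4.79, 4.39) = 4.79. The low-quality type's constraint binds.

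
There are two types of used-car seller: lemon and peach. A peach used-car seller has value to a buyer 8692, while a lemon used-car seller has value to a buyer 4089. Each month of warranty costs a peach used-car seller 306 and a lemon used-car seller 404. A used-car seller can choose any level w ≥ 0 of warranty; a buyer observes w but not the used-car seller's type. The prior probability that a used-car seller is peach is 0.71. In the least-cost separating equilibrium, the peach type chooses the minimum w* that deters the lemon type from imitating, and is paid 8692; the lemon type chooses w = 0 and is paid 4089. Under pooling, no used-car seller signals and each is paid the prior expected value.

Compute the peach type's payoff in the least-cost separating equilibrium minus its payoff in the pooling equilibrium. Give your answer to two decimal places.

-2151.56

Least-cost separating signal: w* solves 4089 = 8692 − 404·w*, so w* = (8692 − 4089)/404 ≈ 11.3936.
Peach type's separating payoff: 8692 − 306 × w* = 8692 − 306 × (8692 − 4089)/404 = 8692 − 1408518/404 ≈ 5205.5693.
Pooling payoff: 0.71 × 8692 + 0.29 × 4089 = 7357.13.
Difference: 5205.5693 − 7357.13 = -2151.5607, i.e. -2151.56 to two decimal places.
The peach type would prefer the pooling outcome.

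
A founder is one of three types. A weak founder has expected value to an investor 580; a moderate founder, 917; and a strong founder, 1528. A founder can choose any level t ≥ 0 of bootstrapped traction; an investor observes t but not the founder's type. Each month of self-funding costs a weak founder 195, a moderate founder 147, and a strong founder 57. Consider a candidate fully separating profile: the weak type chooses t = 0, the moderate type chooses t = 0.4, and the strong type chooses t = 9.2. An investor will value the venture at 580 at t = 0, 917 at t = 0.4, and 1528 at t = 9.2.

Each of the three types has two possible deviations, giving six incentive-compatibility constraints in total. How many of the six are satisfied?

5

Moderate (own payoff 917 − 147×0.4 = 858.2): to t=0 gives 580 → no gain ✓; to t=9.2 gives 1528 − 147×9.2 = 175.6 → no gain ✓.
Weak (own payoff 580): to t=0.4 gives 917 − 195×0.4 = 839 → profitable ✗; to t=9.2 gives 1528 − 195×9.2 = -266 → no gain ✓.
Strong (own payoff 1528 − 57×9.2 = 1003.6): to t=0 gives 580 → no gain ✓; to t=0.4 gives 917 − 57×0.4 = 894.2 → no gain ✓.
5 of the 6 constraints hold; not an equilibrium.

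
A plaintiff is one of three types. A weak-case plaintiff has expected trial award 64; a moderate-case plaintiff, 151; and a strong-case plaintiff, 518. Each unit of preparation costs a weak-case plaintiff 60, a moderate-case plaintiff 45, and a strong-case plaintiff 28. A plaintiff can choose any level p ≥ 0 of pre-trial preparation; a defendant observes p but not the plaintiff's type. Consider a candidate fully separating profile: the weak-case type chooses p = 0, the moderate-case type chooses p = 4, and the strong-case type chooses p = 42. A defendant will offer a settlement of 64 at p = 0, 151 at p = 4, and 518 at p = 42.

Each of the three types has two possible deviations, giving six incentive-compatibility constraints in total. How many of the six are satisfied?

Strong-case (own payoff 518 − 28×42 = -658): to p=0 gives 64 → profitable ✗; to p=4 gives 151 − 28×4 = 39 → profitable ✗.
Weak-case (own payoff 64): to p=4 gives 151 − 60×4 = -89 → no gain ✓; to p=42 gives 518 − 60×42 = -2002 → no gain ✓.
Moderate-case (own payoff 151 − 45×4 = -29): to p=0 gives 64 → profitable ✗; to p=42 gives 518 − 45×42 = -1372 → no gain ✓.
3 of the 6 constraints hold; not an equilibrium.

3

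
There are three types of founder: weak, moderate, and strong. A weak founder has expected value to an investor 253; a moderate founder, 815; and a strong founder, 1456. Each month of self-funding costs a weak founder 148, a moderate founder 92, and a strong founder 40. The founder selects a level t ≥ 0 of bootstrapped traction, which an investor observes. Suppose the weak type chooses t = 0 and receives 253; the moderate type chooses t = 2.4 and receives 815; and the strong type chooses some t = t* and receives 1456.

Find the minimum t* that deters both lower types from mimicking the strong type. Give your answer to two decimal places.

9.37

Weak type (on-path payoff 253) won't mimic when 253 ≥ 1456 − 148·t*, i.e. t* ≥ 8.13.
Moderate type (on-path payoff 815 − 92×2.4 = 594.2) won't mimic when 594.2 ≥ 1456 − 92·t*, i.e. t* ≥ 9.37.
Both must hold, so t* = max(8.13, 9.37) = 9.37. The moderate type's constraint binds.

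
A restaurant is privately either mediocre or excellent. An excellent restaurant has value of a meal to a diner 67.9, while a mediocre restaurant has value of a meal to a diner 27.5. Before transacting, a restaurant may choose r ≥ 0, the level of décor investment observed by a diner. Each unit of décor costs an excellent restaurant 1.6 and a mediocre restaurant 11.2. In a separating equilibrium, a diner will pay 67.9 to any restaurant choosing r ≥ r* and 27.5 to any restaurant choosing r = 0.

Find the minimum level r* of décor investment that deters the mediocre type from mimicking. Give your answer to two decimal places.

A mediocre restaurant choosing r = 0 receives 27.5.
Imitating at r* instead would pay 67.9 at cost 11.2·r*, netting 67.9 − 11.2·r*.
Indifference: 27.5 = 67.9 − 11.2·r*, so r* = (67.9 − 27.5) / 11.2 ≈ 3.61.
This is the mediocre type's binding incentive-compatibility constraint; any r ≥ 3.61 sustains separation on that side.

3.61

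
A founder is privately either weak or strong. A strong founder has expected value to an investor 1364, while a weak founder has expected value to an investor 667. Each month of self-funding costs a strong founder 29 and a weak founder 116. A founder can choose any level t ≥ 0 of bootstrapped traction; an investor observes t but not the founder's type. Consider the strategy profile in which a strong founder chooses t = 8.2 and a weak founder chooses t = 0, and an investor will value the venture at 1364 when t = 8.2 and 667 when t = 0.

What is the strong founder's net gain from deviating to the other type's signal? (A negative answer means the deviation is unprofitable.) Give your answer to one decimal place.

Playing t = 8.2 the strong founder receives 1364 − 29 × 8.2 = 1126.2.
Deviating to t = 0 yields 667 instead.
Gain from deviating: 667 − 1126.2 = -459.2.
The gain is negative, so the strong type's incentive-compatibility constraint is satisfied.

-459.2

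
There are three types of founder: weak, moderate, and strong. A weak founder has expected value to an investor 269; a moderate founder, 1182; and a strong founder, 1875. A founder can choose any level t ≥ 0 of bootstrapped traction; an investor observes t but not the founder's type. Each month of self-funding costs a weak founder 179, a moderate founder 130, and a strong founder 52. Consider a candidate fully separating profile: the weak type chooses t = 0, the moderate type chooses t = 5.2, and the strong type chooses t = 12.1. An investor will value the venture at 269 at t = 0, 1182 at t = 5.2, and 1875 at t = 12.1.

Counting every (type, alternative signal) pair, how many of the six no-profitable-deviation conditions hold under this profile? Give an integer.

6

Moderate (own payoff 1182 − 130×5.2 = 506): to t=0 gives 269 → no gain ✓; to t=12.1 gives 1875 − 130×12.1 = 302 → no gain ✓.
Strong (own payoff 1875 − 52×12.1 = 1245.8): to t=0 gives 269 → no gain ✓; to t=5.2 gives 1182 − 52×5.2 = 911.6 → no gain ✓.
Weak (own payoff 269): to t=5.2 gives 1182 − 179×5.2 = 251.2 → no gain ✓; to t=12.1 gives 1875 − 179×12.1 = -290.9 → no gain ✓.
6 of the 6 constraints hold; this profile is a separating equilibrium.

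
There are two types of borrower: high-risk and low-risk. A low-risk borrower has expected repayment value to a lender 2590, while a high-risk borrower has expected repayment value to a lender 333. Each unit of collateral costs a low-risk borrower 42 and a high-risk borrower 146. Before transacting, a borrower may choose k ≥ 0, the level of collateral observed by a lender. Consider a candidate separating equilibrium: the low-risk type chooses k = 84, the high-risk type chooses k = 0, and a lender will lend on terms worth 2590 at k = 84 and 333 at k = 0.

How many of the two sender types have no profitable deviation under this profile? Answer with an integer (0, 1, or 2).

1

Low-risk type: signal → 2590 − 42 × 84 = -938; deviate to 0 → 333. IC fails (-938 < 333).
High-risk type: stay at 0 → 333; mimic → 2590 − 146 × 84 = -9674. IC holds (333 ≥ -9674).
1 of 2 constraints hold, so this profile is not an equilibrium.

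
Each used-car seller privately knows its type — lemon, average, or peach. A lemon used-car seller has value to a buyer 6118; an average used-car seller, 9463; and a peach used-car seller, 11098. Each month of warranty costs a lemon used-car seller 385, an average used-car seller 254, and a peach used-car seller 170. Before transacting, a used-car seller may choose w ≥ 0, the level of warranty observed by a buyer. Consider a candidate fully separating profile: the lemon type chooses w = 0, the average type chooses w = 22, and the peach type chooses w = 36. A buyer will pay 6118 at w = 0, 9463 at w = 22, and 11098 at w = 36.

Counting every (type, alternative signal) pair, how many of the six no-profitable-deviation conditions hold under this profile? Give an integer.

Average (own payoff 9463 − 254×22 = 3875): to w=0 gives 6118 → profitable ✗; to w=36 gives 11098 − 254×36 = 1954 → no gain ✓.
Lemon (own payoff 6118): to w=22 gives 9463 − 385×22 = 993 → no gain ✓; to w=36 gives 11098 − 385×36 = -2762 → no gain ✓.
Peach (own payoff 11098 − 170×36 = 4978): to w=0 gives 6118 → profitable ✗; to w=22 gives 9463 − 170×22 = 5723 → profitable ✗.
3 of the 6 constraints hold; not an equilibrium.

3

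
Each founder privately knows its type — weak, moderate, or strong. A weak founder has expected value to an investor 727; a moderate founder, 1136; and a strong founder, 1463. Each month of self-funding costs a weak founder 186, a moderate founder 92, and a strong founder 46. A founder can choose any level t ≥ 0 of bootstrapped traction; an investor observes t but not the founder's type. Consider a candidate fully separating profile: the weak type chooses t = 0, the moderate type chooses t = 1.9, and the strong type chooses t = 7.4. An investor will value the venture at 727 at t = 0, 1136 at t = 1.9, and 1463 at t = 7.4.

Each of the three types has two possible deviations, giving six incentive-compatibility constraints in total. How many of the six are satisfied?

Strong (own payoff 1463 − 46×7.4 = 1122.6): to t=0 gives 727 → no gain ✓; to t=1.9 gives 1136 − 46×1.9 = 1048.6 → no gain ✓.
Moderate (own payoff 1136 − 92×1.9 = 961.2): to t=0 gives 727 → no gain ✓; to t=7.4 gives 1463 − 92×7.4 = 782.2 → no gain ✓.
Weak (own payoff 727): to t=1.9 gives 1136 − 186×1.9 = 782.6 → profitable ✗; to t=7.4 gives 1463 − 186×7.4 = 86.6 → no gain ✓.
5 of the 6 constraints hold; not an equilibrium.

5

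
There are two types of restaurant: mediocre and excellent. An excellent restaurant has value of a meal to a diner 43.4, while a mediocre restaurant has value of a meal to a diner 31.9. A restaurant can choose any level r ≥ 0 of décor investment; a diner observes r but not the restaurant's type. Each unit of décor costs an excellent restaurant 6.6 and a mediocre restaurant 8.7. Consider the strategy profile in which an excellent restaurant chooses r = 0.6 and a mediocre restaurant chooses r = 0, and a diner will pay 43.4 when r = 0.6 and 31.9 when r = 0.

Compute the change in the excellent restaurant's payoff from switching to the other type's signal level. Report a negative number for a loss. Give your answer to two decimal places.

Playing r = 0.6 the excellent restaurant receives 43.4 − 6.6 × 0.6 = 39.44.
Deviating to r = 0 yields 31.9 instead.
Gain from deviating: 31.9 − 39.44 = -7.54.
The gain is negative, so the excellent type's incentive-compatibility constraint is satisfied.

-7.54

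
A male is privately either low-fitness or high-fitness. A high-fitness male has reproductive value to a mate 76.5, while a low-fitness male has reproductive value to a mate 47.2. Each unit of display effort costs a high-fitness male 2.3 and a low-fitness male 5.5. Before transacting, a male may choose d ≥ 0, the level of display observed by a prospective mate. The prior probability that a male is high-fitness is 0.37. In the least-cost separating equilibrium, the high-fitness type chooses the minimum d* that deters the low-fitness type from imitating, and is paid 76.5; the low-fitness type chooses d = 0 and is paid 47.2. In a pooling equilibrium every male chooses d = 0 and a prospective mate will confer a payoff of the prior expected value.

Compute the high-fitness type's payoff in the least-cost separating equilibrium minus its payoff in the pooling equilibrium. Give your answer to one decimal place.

Least-cost separating signal: d* solves 47.2 = 76.5 − 5.5·d*, so d* = (76.5 − 47.2)/5.5 ≈ 5.3273.
High-fitness type's separating payoff: 76.5 − 2.3 × d* = 76.5 − 2.3 × (76.5 − 47.2)/5.5 = 76.5 − 67.39/5.5 ≈ 64.247.
Pooling payoff: 0.37 × 76.5 + 0.63 × 47.2 = 58.041.
Difference: 64.247 − 58.041 = 6.206, i.e. 6.2 to one decimal place.
The high-fitness type prefers to separate.

6.2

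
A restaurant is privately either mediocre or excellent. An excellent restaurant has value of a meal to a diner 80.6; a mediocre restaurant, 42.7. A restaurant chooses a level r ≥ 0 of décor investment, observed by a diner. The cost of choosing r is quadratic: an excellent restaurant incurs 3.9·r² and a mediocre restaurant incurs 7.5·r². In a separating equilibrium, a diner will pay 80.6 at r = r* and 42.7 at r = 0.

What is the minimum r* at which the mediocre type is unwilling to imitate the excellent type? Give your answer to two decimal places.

The mediocre type at r = 0 receives 42.7; imitating at r* yields 80.6 − 7.5·r*².
Indifference: 42.7 = 80.6 − 7.5·r*², so r*² = (80.6 − 42.7) / 7.5 ≈ 5.0533.
r* = √5.0533 ≈ 2.25.

2.25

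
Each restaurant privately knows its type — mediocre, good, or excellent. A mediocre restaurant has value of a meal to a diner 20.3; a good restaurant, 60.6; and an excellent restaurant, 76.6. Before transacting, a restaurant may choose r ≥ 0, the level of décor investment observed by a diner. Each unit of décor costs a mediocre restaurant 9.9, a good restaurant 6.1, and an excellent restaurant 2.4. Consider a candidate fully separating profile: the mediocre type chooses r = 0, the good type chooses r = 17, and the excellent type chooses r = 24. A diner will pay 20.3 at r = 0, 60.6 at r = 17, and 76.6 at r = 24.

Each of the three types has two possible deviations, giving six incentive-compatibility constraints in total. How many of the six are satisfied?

Good (own payoff 60.6 − 6.1×17 = -43.1): to r=0 gives 20.3 → profitable ✗; to r=24 gives 76.6 − 6.1×24 = -69.8 → no gain ✓.
Mediocre (own payoff 20.3): to r=17 gives 60.6 − 9.9×17 = -107.7 → no gain ✓; to r=24 gives 76.6 − 9.9×24 = -161 → no gain ✓.
Excellent (own payoff 76.6 − 2.4×24 = 19): to r=0 gives 20.3 → profitable ✗; to r=17 gives 60.6 − 2.4×17 = 19.8 → profitable ✗.
3 of the 6 constraints hold; not an equilibrium.

3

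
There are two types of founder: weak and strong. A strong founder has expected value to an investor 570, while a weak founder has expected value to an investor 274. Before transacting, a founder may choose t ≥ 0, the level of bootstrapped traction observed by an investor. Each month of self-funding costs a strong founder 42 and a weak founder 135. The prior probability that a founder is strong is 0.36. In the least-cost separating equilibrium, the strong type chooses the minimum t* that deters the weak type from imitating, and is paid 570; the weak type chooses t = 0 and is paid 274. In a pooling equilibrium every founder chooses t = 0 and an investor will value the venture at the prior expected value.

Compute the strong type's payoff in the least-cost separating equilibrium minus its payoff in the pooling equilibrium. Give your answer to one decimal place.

Least-cost separating signal: t* solves 274 = 570 − 135·t*, so t* = (570 − 274)/135 ≈ 2.1926.
Strong type's separating payoff: 570 − 42 × t* = 570 − 42 × (570 − 274)/135 = 570 − 12432/135 ≈ 477.911.
Pooling payoff: 0.36 × 570 + 0.64 × 274 = 380.56.
Difference: 477.911 − 380.56 = 97.351, i.e. 97.4 to one decimal place.
The strong type prefers to separate.

97.4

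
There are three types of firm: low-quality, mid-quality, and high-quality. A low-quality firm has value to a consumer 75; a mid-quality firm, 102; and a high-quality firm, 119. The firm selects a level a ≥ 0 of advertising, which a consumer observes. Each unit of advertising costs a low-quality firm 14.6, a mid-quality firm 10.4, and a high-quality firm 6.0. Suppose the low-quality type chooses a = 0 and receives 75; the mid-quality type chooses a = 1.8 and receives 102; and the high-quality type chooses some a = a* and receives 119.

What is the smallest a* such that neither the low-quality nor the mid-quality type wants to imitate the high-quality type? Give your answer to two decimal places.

3.43

Mid-quality type (on-path payoff 102 − 10.4×1.8 = 83.28) won't mimic when 83.28 ≥ 119 − 10.4·a*, i.e. a* ≥ 3.43.
Low-quality type (on-path payoff 75) won't mimic when 75 ≥ 119 − 14.6·a*, i.e. a* ≥ 3.01.
Both must hold, so a* = max(3.01, 3.43) = 3.43. The mid-quality type's constraint binds.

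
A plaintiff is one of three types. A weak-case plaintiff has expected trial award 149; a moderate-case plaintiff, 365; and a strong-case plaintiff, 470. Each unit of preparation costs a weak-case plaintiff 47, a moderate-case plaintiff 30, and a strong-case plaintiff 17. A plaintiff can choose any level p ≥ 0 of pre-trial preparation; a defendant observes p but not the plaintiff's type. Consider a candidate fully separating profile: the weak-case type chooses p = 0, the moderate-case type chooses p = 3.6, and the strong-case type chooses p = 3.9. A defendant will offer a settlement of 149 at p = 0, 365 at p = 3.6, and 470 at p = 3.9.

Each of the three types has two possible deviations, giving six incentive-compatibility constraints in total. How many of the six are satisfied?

Strong-case (own payoff 470 − 17×3.9 = 403.7): to p=0 gives 149 → no gain ✓; to p=3.6 gives 365 − 17×3.6 = 303.8 → no gain ✓.
Weak-case (own payoff 149): to p=3.6 gives 365 − 47×3.6 = 195.8 → profitable ✗; to p=3.9 gives 470 − 47×3.9 = 286.7 → profitable ✗.
Moderate-case (own payoff 365 − 30×3.6 = 257): to p=0 gives 149 → no gain ✓; to p=3.9 gives 470 − 30×3.9 = 353 → profitable ✗.
3 of the 6 constraints hold; not an equilibrium.

3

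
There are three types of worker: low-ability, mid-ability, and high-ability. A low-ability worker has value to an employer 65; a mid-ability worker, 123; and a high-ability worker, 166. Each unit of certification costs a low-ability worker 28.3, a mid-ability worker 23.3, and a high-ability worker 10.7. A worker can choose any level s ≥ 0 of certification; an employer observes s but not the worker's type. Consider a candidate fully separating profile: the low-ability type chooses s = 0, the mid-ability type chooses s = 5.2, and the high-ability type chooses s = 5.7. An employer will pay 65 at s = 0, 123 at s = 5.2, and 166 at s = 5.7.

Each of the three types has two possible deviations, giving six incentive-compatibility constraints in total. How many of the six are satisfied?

High-ability (own payoff 166 − 10.7×5.7 = 105.01): to s=0 gives 65 → no gain ✓; to s=5.2 gives 123 − 10.7×5.2 = 67.36 → no gain ✓.
Low-ability (own payoff 65): to s=5.2 gives 123 − 28.3×5.2 = -24.16 → no gain ✓; to s=5.7 gives 166 − 28.3×5.7 = 4.69 → no gain ✓.
Mid-ability (own payoff 123 − 23.3×5.2 = 1.84): to s=0 gives 65 → profitable ✗; to s=5.7 gives 166 − 23.3×5.7 = 33.19 → profitable ✗.
4 of the 6 constraints hold; not an equilibrium.

4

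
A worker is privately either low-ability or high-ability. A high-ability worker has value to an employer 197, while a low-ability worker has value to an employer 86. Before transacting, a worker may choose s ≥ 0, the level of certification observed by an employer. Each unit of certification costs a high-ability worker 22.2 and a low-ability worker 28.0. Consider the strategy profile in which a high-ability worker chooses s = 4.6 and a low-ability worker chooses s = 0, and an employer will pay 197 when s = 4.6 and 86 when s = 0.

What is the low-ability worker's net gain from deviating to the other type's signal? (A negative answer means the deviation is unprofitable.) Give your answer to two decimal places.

Playing s = 0 the low-ability worker receives 86.
Deviating to s = 4.6 brings payment 197 at cost 28.0 × 4.6 = 128.8, netting 68.2.
Gain from deviating: 68.2 − 86 = -17.80.
The gain is negative, so the low-ability type's incentive-compatibility constraint is satisfied.

-17.80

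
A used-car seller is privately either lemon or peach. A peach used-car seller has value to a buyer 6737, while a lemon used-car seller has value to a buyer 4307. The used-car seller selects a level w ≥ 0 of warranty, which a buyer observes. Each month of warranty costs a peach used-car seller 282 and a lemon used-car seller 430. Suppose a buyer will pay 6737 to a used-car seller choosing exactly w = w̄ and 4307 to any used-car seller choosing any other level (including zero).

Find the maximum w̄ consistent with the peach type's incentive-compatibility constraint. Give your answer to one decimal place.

Choosing w̄ yields the peach type 6737 − 282·w̄; choosing zero yields 4307.
The peach type is indifferent at 6737 − 282·w̄ = 4307, i.e. w̄ = (6737 − 4307) / 282 ≈ 8.6.
For any w̄ above 8.6 the peach type would rather pool at zero, so separation collapses.

8.6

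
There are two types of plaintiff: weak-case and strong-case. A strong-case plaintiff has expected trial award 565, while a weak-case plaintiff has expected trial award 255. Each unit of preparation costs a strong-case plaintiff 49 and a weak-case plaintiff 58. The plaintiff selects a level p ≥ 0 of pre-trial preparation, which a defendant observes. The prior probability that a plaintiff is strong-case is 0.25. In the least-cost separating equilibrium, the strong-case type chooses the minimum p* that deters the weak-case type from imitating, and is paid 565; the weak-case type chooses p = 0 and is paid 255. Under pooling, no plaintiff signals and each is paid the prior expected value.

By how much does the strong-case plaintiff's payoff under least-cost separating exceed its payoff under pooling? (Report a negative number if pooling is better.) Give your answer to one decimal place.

Least-cost separating signal: p* solves 255 = 565 − 58·p*, so p* = (565 − 255)/58 ≈ 5.3448.
Strong-case type's separating payoff: 565 − 49 × p* = 565 − 49 × (565 − 255)/58 = 565 − 15190/58 ≈ 303.103.
Pooling payoff: 0.25 × 565 + 0.75 × 255 = 332.5.
Difference: 303.103 − 332.5 = -29.397, i.e. -29.4 to one decimal place.
The strong-case type would prefer the pooling outcome.

-29.4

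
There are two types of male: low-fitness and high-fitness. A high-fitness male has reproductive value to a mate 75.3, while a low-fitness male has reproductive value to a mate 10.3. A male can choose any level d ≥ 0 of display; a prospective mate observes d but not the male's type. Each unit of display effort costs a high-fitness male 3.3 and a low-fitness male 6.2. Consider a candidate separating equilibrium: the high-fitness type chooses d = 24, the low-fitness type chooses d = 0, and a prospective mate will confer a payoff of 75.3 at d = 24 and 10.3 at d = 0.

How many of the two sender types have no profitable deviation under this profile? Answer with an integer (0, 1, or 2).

Low-fitness type: stay at 0 → 10.3; mimic → 75.3 − 6.2 × 24 = -73.5. IC holds (10.3 ≥ -73.5).
High-fitness type: signal → 75.3 − 3.3 × 24 = -3.9; deviate to 0 → 10.3. IC fails (-3.9 < 10.3).
1 of 2 constraints hold, so this profile is not an equilibrium.

1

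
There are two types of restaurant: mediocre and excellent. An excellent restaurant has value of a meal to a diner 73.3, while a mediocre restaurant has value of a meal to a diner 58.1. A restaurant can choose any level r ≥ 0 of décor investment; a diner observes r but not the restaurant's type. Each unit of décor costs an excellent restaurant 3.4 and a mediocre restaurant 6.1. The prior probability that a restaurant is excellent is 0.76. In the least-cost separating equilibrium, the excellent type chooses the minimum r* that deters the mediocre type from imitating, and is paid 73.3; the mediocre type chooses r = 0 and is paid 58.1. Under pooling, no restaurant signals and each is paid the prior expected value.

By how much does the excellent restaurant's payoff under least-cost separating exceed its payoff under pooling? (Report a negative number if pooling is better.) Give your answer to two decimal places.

-4.82

Least-cost separating signal: r* solves 58.1 = 73.3 − 6.1·r*, so r* = (73.3 − 58.1)/6.1 ≈ 2.4918.
Excellent type's separating payoff: 73.3 − 3.4 × r* = 73.3 − 3.4 × (73.3 − 58.1)/6.1 = 73.3 − 51.68/6.1 ≈ 64.8279.
Pooling payoff: 0.76 × 73.3 + 0.24 × 58.1 = 69.652.
Difference: 64.8279 − 69.652 = -4.8241, i.e. -4.82 to two decimal places.
The excellent type would prefer the pooling outcome.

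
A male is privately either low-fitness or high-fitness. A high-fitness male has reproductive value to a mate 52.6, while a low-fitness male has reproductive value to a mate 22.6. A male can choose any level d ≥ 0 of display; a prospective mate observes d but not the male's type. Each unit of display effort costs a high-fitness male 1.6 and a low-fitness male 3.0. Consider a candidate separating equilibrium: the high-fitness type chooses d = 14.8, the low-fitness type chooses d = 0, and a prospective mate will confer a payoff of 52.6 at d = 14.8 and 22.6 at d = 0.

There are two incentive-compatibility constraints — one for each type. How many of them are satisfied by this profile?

2

High-fitness type: signal → 52.6 − 1.6 × 14.8 = 28.92; deviate to 0 → 22.6. IC holds (28.92 ≥ 22.6).
Low-fitness type: stay at 0 → 22.6; mimic → 52.6 − 3.0 × 14.8 = 8.2. IC holds (22.6 ≥ 8.2).
2 of 2 constraints hold, so this is a separating equilibrium.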